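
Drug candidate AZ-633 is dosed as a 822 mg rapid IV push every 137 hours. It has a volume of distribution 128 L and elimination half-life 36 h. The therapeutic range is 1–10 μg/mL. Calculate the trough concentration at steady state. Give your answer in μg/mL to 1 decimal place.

Over one 137-h interval, 137/36 ≈ 3.8056 half-lives elapse, leaving f ≈ 0.0715 of each dose.
At steady state, accumulation factor R = 1/(1 − e^(−kτ)) ≈ 1.0770.
Single-dose peak C₀ = D/Vd = 822/128 ≈ 6.422 μg/mL.
Cmax,ss = C₀/(1 − f) ≈ 6.422/0.9285 ≈ 6.917 μg/mL.
Steady-state trough Cmin,ss = Cmax,ss·f ≈ 6.917 × 0.0715 ≈ 0.495 μg/mL.
Trough 0.5 μg/mL vs MEC 1 μg/mL: subtherapeutic.

0.5 μg/mL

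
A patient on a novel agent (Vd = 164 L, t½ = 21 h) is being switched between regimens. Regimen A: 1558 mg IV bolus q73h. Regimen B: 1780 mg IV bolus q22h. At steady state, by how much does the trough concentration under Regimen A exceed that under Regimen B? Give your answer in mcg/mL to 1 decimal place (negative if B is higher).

Regimen A: f = (1/2)^(73/21) ≈ 0.0899; Cmin,ss = (1558/164)·f/(1−f) ≈ 0.938 mcg/mL.
Regimen B: f = (1/2)^(22/21) ≈ 0.4838; Cmin,ss = (1780/164)·f/(1−f) ≈ 10.172 mcg/mL.
Difference ≈ 0.938 − 10.172 ≈ -9.234 mcg/mL.

-9.2 mcg/mL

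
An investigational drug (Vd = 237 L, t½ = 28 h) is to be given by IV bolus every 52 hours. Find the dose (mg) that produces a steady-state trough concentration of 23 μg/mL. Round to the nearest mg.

14297 mg

τ/t½ = 52/28 ≈ 1.8571, so f = (1/2)^(52/28) ≈ 0.276022.
Cmin,ss = (D/Vd)·f/(1−f), so D = Cmin,ss·Vd·(1−f)/f.
D = 23 × 237 × (1−f)/f ≈ 23 × 237 × 2.62290 ≈ 14297.43 mg.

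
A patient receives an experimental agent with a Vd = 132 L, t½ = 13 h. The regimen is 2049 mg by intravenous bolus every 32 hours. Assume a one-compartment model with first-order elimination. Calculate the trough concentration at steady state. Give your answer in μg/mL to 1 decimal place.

3.4 μg/mL

Over one 32-h interval, 32/13 ≈ 2.4615 half-lives elapse, leaving f ≈ 0.1816 of each dose.
Single-dose peak C₀ = D/Vd = 2049/132 ≈ 15.523 μg/mL.
Steady-state trough Cmin,ss = C₀·f/(1−f) ≈ 15.523 × 0.1816/0.8184 ≈ 3.444 μg/mL.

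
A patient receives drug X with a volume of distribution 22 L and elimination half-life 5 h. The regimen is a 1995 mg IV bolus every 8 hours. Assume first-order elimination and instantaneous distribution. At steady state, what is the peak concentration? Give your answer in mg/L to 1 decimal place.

τ/t½ = 8/5 ≈ 1.6, so fraction remaining f = (1/2)^(8/5) ≈ 0.3299.
At steady state, accumulation factor R = 1/(1 − e^(−kτ)) ≈ 1.4923.
Single-dose peak C₀ = D/Vd = 1995/22 ≈ 90.682 mg/L.
Cmax,ss = C₀/(1 − f) ≈ 90.682/0.6701 ≈ 135.326 mg/L.

135.3 mg/L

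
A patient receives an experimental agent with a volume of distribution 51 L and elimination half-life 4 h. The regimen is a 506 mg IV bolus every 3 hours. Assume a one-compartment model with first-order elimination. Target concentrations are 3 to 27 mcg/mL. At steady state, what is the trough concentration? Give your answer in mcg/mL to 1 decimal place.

14.6 mcg/mL

τ/t½ = 3/4 ≈ 0.75, so fraction remaining f = (1/2)^(3/4) ≈ 0.5946.
Single-dose peak C₀ = D/Vd = 506/51 ≈ 9.922 mcg/mL.
Steady-state trough Cmin,ss = C₀·f/(1−f) ≈ 9.922 × 0.5946/0.4054 ≈ 14.553 mcg/mL.
Trough 14.6 mcg/mL vs MEC 3 mcg/mL: adequate.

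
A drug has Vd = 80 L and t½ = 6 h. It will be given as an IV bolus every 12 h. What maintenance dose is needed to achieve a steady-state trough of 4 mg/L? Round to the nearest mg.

960 mg

τ/t½ = 12/6 ≈ 2, so f = (1/2)^(12/6) ≈ 0.250000.
Cmin,ss = (D/Vd)·f/(1−f), so D = Cmin,ss·Vd·(1−f)/f.
D = 4 × 80 × (1−f)/f ≈ 4 × 80 × 3.00000 ≈ 960.00 mg.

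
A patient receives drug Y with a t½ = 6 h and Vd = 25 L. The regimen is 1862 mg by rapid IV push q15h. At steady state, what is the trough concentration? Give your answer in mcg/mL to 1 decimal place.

16.0 mcg/mL

k = ln2/t½ = ln2/6 ≈ 0.115525 h⁻¹; fraction remaining f = e^(−kτ) = e^(−0.115525×15) ≈ 0.1768.
Single-dose peak C₀ = D/Vd = 1862/25 ≈ 74.480 mcg/mL.
Steady-state trough Cmin,ss = C₀·f/(1−f) ≈ 74.480 × 0.1768/0.8232 ≈ 15.996 mcg/mL.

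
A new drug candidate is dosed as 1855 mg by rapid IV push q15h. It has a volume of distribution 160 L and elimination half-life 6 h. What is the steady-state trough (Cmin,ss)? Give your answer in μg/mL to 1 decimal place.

2.5 μg/mL

k = ln2/t½ = ln2/6 ≈ 0.115525 h⁻¹; fraction remaining f = e^(−kτ) = e^(−0.115525×15) ≈ 0.1768.
Accumulation ratio R = 1/(1 − f) ≈ 1/0.8232 ≈ 1.2148.
Each bolus raises the concentration by D/Vd = 1855/160 ≈ 11.594 μg/mL.
Cmax,ss = C₀/(1 − f) ≈ 11.594/0.8232 ≈ 14.084 μg/mL.
Steady-state trough Cmin,ss = Cmax,ss·f ≈ 14.084 × 0.1768 ≈ 2.490 μg/mL.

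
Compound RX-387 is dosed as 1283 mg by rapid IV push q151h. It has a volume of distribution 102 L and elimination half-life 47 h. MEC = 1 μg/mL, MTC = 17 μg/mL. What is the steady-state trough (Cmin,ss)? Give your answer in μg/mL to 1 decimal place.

k = ln2/t½ = ln2/47 ≈ 0.014748 h⁻¹; fraction remaining f = e^(−kτ) = e^(−0.014748×151) ≈ 0.1079.
At steady state, accumulation factor R = 1/(1 − e^(−kτ)) ≈ 1.1210.
Single-dose peak C₀ = D/Vd = 1283/102 ≈ 12.578 μg/mL.
Cmax,ss = C₀/(1 − f) ≈ 12.578/0.8921 ≈ 14.099 μg/mL.
Steady-state trough Cmin,ss = Cmax,ss·f ≈ 14.099 × 0.1079 ≈ 1.521 μg/mL.
Trough 1.5 μg/mL vs MEC 1 μg/mL: adequate.

1.5 μg/mL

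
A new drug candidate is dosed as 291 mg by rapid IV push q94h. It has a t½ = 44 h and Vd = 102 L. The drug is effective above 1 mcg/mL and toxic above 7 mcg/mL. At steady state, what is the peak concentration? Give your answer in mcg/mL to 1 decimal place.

τ/t½ = 94/44 ≈ 2.1364, so fraction remaining f = (1/2)^(94/44) ≈ 0.2275.
At steady state, accumulation factor R = 1/(1 − e^(−kτ)) ≈ 1.2945.
Each bolus raises the concentration by D/Vd = 291/102 ≈ 2.853 mcg/mL.
Steady-state peak Cmax,ss = C₀·R ≈ 2.853 × 1.2945 ≈ 3.693 mcg/mL.
Peak 3.7 mcg/mL vs MTC 7 mcg/mL: below toxic threshold.

3.7 mcg/mL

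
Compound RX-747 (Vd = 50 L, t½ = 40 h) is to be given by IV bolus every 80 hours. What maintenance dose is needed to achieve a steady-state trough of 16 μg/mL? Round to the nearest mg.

2400 mg

τ/t½ = 80/40 ≈ 2, so f = (1/2)^(80/40) ≈ 0.250000.
Cmin,ss = (D/Vd)·f/(1−f), so D = Cmin,ss·Vd·(1−f)/f.
D = 16 × 50 × (1−f)/f ≈ 16 × 50 × 3.00000 ≈ 2400.00 mg.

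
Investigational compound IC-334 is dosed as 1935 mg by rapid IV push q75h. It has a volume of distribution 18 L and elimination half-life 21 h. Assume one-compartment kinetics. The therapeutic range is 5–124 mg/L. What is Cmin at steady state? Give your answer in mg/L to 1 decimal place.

9.9 mg/L

τ/t½ = 75/21 ≈ 3.5714, so fraction remaining f = (1/2)^(75/21) ≈ 0.0841.
Each bolus raises the concentration by D/Vd = 1935/18 ≈ 107.500 mg/L.
Steady-state trough Cmin,ss = C₀·f/(1−f) ≈ 107.500 × 0.0841/0.9159 ≈ 9.871 mg/L.
Trough 9.9 mg/L vs MEC 5 mg/L: adequate.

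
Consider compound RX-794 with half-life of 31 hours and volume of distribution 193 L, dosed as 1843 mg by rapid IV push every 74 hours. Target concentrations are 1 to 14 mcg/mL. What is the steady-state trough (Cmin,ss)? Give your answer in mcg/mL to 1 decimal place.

2.3 mcg/mL

τ/t½ = 74/31 ≈ 2.3871, so fraction remaining f = (1/2)^(74/31) ≈ 0.1912.
Single-dose peak C₀ = D/Vd = 1843/193 ≈ 9.549 mcg/mL.
Steady-state trough Cmin,ss = C₀·f/(1−f) ≈ 9.549 × 0.1912/0.8088 ≈ 2.257 mcg/mL.
Trough 2.3 mcg/mL vs MEC 1 mcg/mL: adequate.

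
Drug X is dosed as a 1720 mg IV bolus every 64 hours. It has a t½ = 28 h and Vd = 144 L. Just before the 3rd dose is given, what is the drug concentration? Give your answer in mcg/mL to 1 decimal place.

f = (1/2)^(τ/t½) = (1/2)^(64/28) ≈ 0.2051.
C₀ = D/Vd = 1720/144 ≈ 11.944 mcg/mL.
Before the 3rd dose, 2 doses have been given. Superposition: Cmin = C₀·(f + f²).
≈ 11.944 × (0.2051 + 0.0421) ≈ 11.944 × 0.2472 ≈ 2.953 mcg/mL.

3.0 mcg/mL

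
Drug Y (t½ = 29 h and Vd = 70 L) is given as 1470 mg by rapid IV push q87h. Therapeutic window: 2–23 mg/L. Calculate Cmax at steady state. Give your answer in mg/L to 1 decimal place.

24.0 mg/L

τ = 87 h = 3 half-lives, so f = (1/2)^3 = 0.125.
At steady state, R = 1/(1 − 0.125) = 8/7.
Single-dose peak C₀ = D/Vd = 1470/70 = 21 mg/L.
Steady-state peak Cmax,ss = C₀·R = 21 × 8/7 ≈ 24.000 mg/L.
Peak 24.0 mg/L vs MTC 23 mg/L: exceeds toxic threshold.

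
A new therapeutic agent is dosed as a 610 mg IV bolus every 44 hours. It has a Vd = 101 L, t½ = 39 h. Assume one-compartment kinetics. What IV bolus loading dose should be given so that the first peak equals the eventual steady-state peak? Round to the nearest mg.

f = (1/2)^(44/39) ≈ 0.457485; accumulation ratio R = 1/(1−f) ≈ 1.84327.
Loading dose to hit Cmax,ss on first dose: D_load = D_maint·R ≈ 610 × 1.84327 ≈ 1124.39 mg.

1124 mg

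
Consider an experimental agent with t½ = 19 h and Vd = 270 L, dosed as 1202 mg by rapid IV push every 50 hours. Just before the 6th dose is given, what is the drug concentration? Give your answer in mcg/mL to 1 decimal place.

0.9 mcg/mL

f = (1/2)^(τ/t½) = (1/2)^(50/19) ≈ 0.1614.
C₀ = D/Vd = 1202/270 ≈ 4.452 mcg/mL.
Before the 6th dose, 5 doses have been given. Superposition: Cmin = C₀·(f + f² + … + f^5).
≈ 4.452 × (0.1614 + 0.0260 + 0.0042 + 0.0007 + 0.0001) ≈ 4.452 × 0.1924 ≈ 0.857 mcg/mL.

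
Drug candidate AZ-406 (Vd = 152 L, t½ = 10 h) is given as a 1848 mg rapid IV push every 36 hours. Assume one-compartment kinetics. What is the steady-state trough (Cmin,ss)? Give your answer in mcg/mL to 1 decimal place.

1.1 mcg/mL

τ/t½ = 36/10 ≈ 3.6, so fraction remaining f = (1/2)^(36/10) ≈ 0.0825.
Each bolus raises the concentration by D/Vd = 1848/152 ≈ 12.158 mcg/mL.
Steady-state trough Cmin,ss = C₀·f/(1−f) ≈ 12.158 × 0.0825/0.9175 ≈ 1.093 mcg/mL.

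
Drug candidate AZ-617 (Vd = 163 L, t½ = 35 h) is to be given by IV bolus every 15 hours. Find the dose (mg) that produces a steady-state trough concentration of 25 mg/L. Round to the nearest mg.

τ/t½ = 15/35 ≈ 0.42857, so f = (1/2)^(15/35) ≈ 0.742997.
Cmin,ss = (D/Vd)·f/(1−f), so D = Cmin,ss·Vd·(1−f)/f.
D = 25 × 163 × (1−f)/f ≈ 25 × 163 × 0.34590 ≈ 1409.54 mg.

1410 mg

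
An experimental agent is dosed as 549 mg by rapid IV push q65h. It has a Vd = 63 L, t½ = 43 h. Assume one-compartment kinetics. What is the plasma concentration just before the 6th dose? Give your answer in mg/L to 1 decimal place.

4.7 mg/L

f = (1/2)^(τ/t½) = (1/2)^(65/43) ≈ 0.3507.
C₀ = D/Vd = 549/63 ≈ 8.714 mg/L.
Before the 6th dose, 5 doses have been given. Superposition: Cmin = C₀·(f + f² + … + f^5).
≈ 8.714 × (0.3507 + 0.1230 + 0.0431 + 0.0151 + 0.0053) ≈ 8.714 × 0.5372 ≈ 4.681 mg/L.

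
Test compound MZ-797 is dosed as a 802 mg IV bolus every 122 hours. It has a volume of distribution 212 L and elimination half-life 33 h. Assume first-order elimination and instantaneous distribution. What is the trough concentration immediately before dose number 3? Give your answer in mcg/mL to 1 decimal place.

f = (1/2)^(τ/t½) = (1/2)^(122/33) ≈ 0.0771.
C₀ = D/Vd = 802/212 ≈ 3.783 mcg/mL.
Before the 3rd dose, 2 doses have been given. Superposition: Cmin = C₀·(f + f²).
≈ 3.783 × (0.0771 + 0.0059) ≈ 3.783 × 0.0830 ≈ 0.314 mcg/mL.

0.3 mcg/mL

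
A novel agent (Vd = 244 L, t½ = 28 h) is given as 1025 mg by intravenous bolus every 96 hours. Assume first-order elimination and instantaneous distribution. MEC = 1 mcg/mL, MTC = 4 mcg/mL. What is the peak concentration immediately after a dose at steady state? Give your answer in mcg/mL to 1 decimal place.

k = ln2/t½ = ln2/28 ≈ 0.024755 h⁻¹; fraction remaining f = e^(−kτ) = e^(−0.024755×96) ≈ 0.0929.
At steady state, accumulation factor R = 1/(1 − e^(−kτ)) ≈ 1.1024.
Single-dose peak C₀ = D/Vd = 1025/244 ≈ 4.201 mcg/mL.
Steady-state peak Cmax,ss = C₀·R ≈ 4.201 × 1.1024 ≈ 4.631 mcg/mL.
Peak 4.6 mcg/mL vs MTC 4 mcg/mL: exceeds toxic threshold.

4.6 mcg/mL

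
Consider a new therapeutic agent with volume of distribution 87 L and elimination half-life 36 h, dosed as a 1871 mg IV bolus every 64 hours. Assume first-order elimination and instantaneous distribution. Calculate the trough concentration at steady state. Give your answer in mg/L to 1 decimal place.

k = ln2/t½ = ln2/36 ≈ 0.019254 h⁻¹; fraction remaining f = e^(−kτ) = e^(−0.019254×64) ≈ 0.2916.
Each bolus raises the concentration by D/Vd = 1871/87 ≈ 21.506 mg/L.
Steady-state trough Cmin,ss = C₀·f/(1−f) ≈ 21.506 × 0.2916/0.7084 ≈ 8.853 mg/L.

8.9 mg/L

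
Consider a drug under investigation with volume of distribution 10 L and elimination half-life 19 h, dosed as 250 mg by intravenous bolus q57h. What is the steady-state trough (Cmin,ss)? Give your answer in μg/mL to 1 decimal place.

3.6 μg/mL

The dosing interval is 3 half-lives, so f = 2^(−3) = 0.125.
Accumulation ratio R = 1/(1 − f) = 1/0.875 = 8/7.
Single-dose peak C₀ = D/Vd = 250/10 = 25 μg/mL.
Steady-state peak Cmax,ss = C₀·R = 25 × 8/7 ≈ 28.571 μg/mL.
Steady-state trough Cmin,ss = Cmax,ss·f ≈ 28.571 × 0.125 ≈ 3.571 μg/mL.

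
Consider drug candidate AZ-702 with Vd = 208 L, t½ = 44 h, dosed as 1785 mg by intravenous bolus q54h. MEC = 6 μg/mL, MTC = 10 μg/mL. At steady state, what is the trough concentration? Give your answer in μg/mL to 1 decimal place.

6.4 μg/mL

τ/t½ = 54/44 ≈ 1.2273, so fraction remaining f = (1/2)^(54/44) ≈ 0.4271.
Single-dose peak C₀ = D/Vd = 1785/208 ≈ 8.582 μg/mL.
Steady-state trough Cmin,ss = C₀·f/(1−f) ≈ 8.582 × 0.4271/0.5729 ≈ 6.398 μg/mL.
Trough 6.4 μg/mL vs MEC 6 μg/mL: adequate.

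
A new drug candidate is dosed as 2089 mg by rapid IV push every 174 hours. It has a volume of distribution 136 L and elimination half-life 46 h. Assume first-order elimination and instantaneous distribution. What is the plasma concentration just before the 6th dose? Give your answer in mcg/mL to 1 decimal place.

f = (1/2)^(τ/t½) = (1/2)^(174/46) ≈ 0.0727.
C₀ = D/Vd = 2089/136 ≈ 15.360 mcg/mL.
Before the 6th dose, 5 doses have been given. Superposition: Cmin = C₀·(f + f² + … + f^5).
≈ 15.360 × (0.0727 + 0.0053 + 0.0004 + 0.0000 + 0.0000) ≈ 15.360 × 0.0784 ≈ 1.204 mcg/mL.

1.2 mcg/mL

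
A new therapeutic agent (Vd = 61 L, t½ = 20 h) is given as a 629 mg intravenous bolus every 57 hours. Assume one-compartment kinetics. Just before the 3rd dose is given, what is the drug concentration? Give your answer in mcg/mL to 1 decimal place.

1.6 mcg/mL

f = (1/2)^(τ/t½) = (1/2)^(57/20) ≈ 0.1387.
C₀ = D/Vd = 629/61 ≈ 10.311 mcg/mL.
Before the 3rd dose, 2 doses have been given. Superposition: Cmin = C₀·(f + f²).
≈ 10.311 × (0.1387 + 0.0192) ≈ 10.311 × 0.1579 ≈ 1.628 mcg/mL.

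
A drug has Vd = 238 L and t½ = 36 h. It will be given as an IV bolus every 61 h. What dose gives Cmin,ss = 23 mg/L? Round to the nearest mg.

τ/t½ = 61/36 ≈ 1.6944, so f = (1/2)^(61/36) ≈ 0.308974.
Cmin,ss = (D/Vd)·f/(1−f), so D = Cmin,ss·Vd·(1−f)/f.
D = 23 × 238 × (1−f)/f ≈ 23 × 238 × 2.23652 ≈ 12242.71 mg.

12243 mg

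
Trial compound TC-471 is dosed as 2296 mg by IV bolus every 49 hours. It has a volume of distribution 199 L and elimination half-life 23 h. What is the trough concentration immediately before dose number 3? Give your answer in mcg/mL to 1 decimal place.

3.2 mcg/mL

f = (1/2)^(τ/t½) = (1/2)^(49/23) ≈ 0.2284.
C₀ = D/Vd = 2296/199 ≈ 11.538 mcg/mL.
Before the 3rd dose, 2 doses have been given. Superposition: Cmin = C₀·(f + f²).
≈ 11.538 × (0.2284 + 0.0522) ≈ 11.538 × 0.2806 ≈ 3.238 mcg/mL.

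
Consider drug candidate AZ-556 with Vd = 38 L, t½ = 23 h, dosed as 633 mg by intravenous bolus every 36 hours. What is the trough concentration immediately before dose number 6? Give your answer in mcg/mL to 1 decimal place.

8.5 mcg/mL

f = (1/2)^(τ/t½) = (1/2)^(36/23) ≈ 0.3379.
C₀ = D/Vd = 633/38 ≈ 16.658 mcg/mL.
Before the 6th dose, 5 doses have been given. Superposition: Cmin = C₀·(f + f² + … + f^5).
≈ 16.658 × (0.3379 + 0.1142 + 0.0386 + 0.0130 + 0.0044) ≈ 16.658 × 0.5081 ≈ 8.464 mcg/mL.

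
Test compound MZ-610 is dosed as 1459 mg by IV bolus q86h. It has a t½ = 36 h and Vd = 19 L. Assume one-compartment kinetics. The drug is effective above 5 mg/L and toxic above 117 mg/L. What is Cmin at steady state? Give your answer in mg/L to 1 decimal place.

τ/t½ = 86/36 ≈ 2.3889, so fraction remaining f = (1/2)^(86/36) ≈ 0.1909.
Single-dose peak C₀ = D/Vd = 1459/19 ≈ 76.789 mg/L.
Steady-state trough Cmin,ss = C₀·f/(1−f) ≈ 76.789 × 0.1909/0.8091 ≈ 18.118 mg/L.
Trough 18.1 mg/L vs MEC 5 mg/L: adequate.

18.1 mg/L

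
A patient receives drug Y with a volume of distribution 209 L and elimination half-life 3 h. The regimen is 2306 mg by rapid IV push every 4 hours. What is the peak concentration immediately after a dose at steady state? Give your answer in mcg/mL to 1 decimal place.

18.3 mcg/mL

τ/t½ = 4/3 ≈ 1.3333, so fraction remaining f = (1/2)^(4/3) ≈ 0.3969.
Accumulation ratio R = 1/(1 − f) ≈ 1/0.6031 ≈ 1.6581.
Single-dose peak C₀ = D/Vd = 2306/209 ≈ 11.033 mcg/mL.
Steady-state peak Cmax,ss = C₀·R ≈ 11.033 × 1.6581 ≈ 18.294 mcg/mL.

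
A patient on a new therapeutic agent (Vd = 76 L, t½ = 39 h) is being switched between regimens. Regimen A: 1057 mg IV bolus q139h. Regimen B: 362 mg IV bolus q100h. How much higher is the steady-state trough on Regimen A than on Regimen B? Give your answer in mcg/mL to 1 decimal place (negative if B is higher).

0.3 mcg/mL

Regimen A: f = (1/2)^(139/39) ≈ 0.0845; Cmin,ss = (1057/76)·f/(1−f) ≈ 1.284 mcg/mL.
Regimen B: f = (1/2)^(100/39) ≈ 0.1691; Cmin,ss = (362/76)·f/(1−f) ≈ 0.969 mcg/mL.
Difference ≈ 1.284 − 0.969 ≈ 0.315 mcg/mL.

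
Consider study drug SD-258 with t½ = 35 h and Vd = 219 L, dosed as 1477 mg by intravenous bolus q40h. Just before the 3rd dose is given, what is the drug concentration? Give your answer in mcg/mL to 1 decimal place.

4.4 mcg/mL

f = (1/2)^(τ/t½) = (1/2)^(40/35) ≈ 0.4529.
C₀ = D/Vd = 1477/219 ≈ 6.744 mcg/mL.
Before the 3rd dose, 2 doses have been given. Superposition: Cmin = C₀·(f + f²).
≈ 6.744 × (0.4529 + 0.2051) ≈ 6.744 × 0.6580 ≈ 4.438 mcg/mL.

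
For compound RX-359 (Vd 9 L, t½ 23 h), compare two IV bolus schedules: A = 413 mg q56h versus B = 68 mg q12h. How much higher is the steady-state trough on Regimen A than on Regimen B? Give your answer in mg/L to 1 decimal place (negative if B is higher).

Regimen A: f = (1/2)^(56/23) ≈ 0.1850; Cmin,ss = (413/9)·f/(1−f) ≈ 10.416 mg/L.
Regimen B: f = (1/2)^(12/23) ≈ 0.6965; Cmin,ss = (68/9)·f/(1−f) ≈ 17.339 mg/L.
Difference ≈ 10.416 − 17.339 ≈ -6.923 mg/L.

-6.9 mg/L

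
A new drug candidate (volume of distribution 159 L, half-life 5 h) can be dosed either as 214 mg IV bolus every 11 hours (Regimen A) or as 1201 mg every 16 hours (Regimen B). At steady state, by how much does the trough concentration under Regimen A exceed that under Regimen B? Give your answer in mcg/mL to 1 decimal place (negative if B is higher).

-0.5 mcg/mL

Regimen A: f = (1/2)^(11/5) ≈ 0.2176; Cmin,ss = (214/159)·f/(1−f) ≈ 0.374 mcg/mL.
Regimen B: f = (1/2)^(16/5) ≈ 0.1088; Cmin,ss = (1201/159)·f/(1−f) ≈ 0.922 mcg/mL.
Difference ≈ 0.374 − 0.922 ≈ -0.548 mcg/mL.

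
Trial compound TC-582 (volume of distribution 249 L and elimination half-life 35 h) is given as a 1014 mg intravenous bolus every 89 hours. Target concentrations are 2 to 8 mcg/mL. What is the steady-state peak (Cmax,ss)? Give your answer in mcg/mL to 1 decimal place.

k = ln2/t½ = ln2/35 ≈ 0.019804 h⁻¹; fraction remaining f = e^(−kτ) = e^(−0.019804×89) ≈ 0.1716.
Accumulation ratio R = 1/(1 − f) ≈ 1/0.8284 ≈ 1.2071.
Single-dose peak C₀ = D/Vd = 1014/249 ≈ 4.072 mcg/mL.
Steady-state peak Cmax,ss = C₀·R ≈ 4.072 × 1.2071 ≈ 4.915 mcg/mL.
Peak 4.9 mcg/mL vs MTC 8 mcg/mL: below toxic threshold.

4.9 mcg/mL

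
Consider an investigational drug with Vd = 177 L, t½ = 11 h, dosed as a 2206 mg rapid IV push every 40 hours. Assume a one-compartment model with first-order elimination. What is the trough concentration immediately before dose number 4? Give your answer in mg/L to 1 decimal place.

1.1 mg/L

f = (1/2)^(τ/t½) = (1/2)^(40/11) ≈ 0.0804.
C₀ = D/Vd = 2206/177 ≈ 12.463 mg/L.
Before the 4th dose, 3 doses have been given. Superposition: Cmin = C₀·(f + f² + … + f^3).
≈ 12.463 × (0.0804 + 0.0065 + 0.0005) ≈ 12.463 × 0.0874 ≈ 1.089 mg/L.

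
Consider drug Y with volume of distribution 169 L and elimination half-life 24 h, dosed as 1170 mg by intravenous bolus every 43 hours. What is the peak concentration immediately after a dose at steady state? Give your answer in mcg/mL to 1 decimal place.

9.7 mcg/mL

Over one 43-h interval, 43/24 ≈ 1.7917 half-lives elapse, leaving f ≈ 0.2888 of each dose.
At steady state, accumulation factor R = 1/(1 − e^(−kτ)) ≈ 1.4061.
Each bolus raises the concentration by D/Vd = 1170/169 ≈ 6.923 mcg/mL.
Cmax,ss = C₀/(1 − f) ≈ 6.923/0.7112 ≈ 9.734 mcg/mL.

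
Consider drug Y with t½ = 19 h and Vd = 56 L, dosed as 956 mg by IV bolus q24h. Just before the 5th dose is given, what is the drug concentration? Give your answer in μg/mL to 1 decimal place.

f = (1/2)^(τ/t½) = (1/2)^(24/19) ≈ 0.4166.
C₀ = D/Vd = 956/56 ≈ 17.071 μg/mL.
Before the 5th dose, 4 doses have been given. Superposition: Cmin = C₀·(f + f² + … + f^4).
≈ 17.071 × (0.4166 + 0.1736 + 0.0723 + 0.0301) ≈ 17.071 × 0.6926 ≈ 11.823 μg/mL.

11.8 μg/mL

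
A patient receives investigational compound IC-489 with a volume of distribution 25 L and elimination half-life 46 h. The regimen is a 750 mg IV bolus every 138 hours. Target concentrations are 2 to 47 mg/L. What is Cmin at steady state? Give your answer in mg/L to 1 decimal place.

4.3 mg/L

τ = 138 h = 3 half-lives, so f = (1/2)^3 = 0.125.
Accumulation ratio R = 1/(1 − f) = 1/0.875 = 8/7.
Single-dose peak C₀ = D/Vd = 750/25 = 30 mg/L.
Steady-state peak Cmax,ss = C₀·R = 30 × 8/7 ≈ 34.286 mg/L.
Steady-state trough Cmin,ss = Cmax,ss·f ≈ 34.286 × 0.125 ≈ 4.286 mg/L.
Trough 4.3 mg/L vs MEC 2 mg/L: adequate.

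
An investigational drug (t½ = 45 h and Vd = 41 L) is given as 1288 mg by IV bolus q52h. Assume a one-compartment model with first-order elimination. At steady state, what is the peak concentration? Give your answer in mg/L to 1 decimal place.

τ/t½ = 52/45 ≈ 1.1556, so fraction remaining f = (1/2)^(52/45) ≈ 0.4489.
At steady state, accumulation factor R = 1/(1 − e^(−kτ)) ≈ 1.8146.
Single-dose peak C₀ = D/Vd = 1288/41 ≈ 31.415 mg/L.
Steady-state peak Cmax,ss = C₀·R ≈ 31.415 × 1.8146 ≈ 57.006 mg/L.

57.0 mg/L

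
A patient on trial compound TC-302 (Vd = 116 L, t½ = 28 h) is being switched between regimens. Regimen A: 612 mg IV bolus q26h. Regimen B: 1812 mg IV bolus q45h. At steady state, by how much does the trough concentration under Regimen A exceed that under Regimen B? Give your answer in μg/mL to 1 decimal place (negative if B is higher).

-1.8 μg/mL

Regimen A: f = (1/2)^(26/28) ≈ 0.5254; Cmin,ss = (612/116)·f/(1−f) ≈ 5.841 μg/mL.
Regimen B: f = (1/2)^(45/28) ≈ 0.3282; Cmin,ss = (1812/116)·f/(1−f) ≈ 7.631 μg/mL.
Difference ≈ 5.841 − 7.631 ≈ -1.790 μg/mL.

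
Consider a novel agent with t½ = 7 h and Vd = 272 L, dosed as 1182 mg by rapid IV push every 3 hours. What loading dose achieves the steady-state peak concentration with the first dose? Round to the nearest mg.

f = (1/2)^(3/7) ≈ 0.742997; accumulation ratio R = 1/(1−f) ≈ 3.89101.
Loading dose to hit Cmax,ss on first dose: D_load = D_maint·R ≈ 1182 × 3.89101 ≈ 4599.17 mg.

4599 mg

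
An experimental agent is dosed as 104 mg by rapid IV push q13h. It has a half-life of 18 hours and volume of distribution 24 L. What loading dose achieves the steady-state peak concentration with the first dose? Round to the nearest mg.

264 mg

f = (1/2)^(13/18) ≈ 0.606163; accumulation ratio R = 1/(1−f) ≈ 2.53912.
Loading dose to hit Cmax,ss on first dose: D_load = D_maint·R ≈ 104 × 2.53912 ≈ 264.07 mg.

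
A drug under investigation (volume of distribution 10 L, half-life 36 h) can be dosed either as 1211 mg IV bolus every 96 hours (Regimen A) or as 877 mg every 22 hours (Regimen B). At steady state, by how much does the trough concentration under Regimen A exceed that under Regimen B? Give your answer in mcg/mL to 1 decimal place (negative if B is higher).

Regimen A: f = (1/2)^(96/36) ≈ 0.1575; Cmin,ss = (1211/10)·f/(1−f) ≈ 22.639 mcg/mL.
Regimen B: f = (1/2)^(22/36) ≈ 0.6547; Cmin,ss = (877/10)·f/(1−f) ≈ 166.282 mcg/mL.
Difference ≈ 22.639 − 166.282 ≈ -143.643 mcg/mL.

-143.6 mcg/mL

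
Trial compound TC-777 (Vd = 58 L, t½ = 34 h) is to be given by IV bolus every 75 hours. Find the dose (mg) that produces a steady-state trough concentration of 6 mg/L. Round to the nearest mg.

τ/t½ = 75/34 ≈ 2.2059, so f = (1/2)^(75/34) ≈ 0.216752.
Cmin,ss = (D/Vd)·f/(1−f), so D = Cmin,ss·Vd·(1−f)/f.
D = 6 × 58 × (1−f)/f ≈ 6 × 58 × 3.61357 ≈ 1257.52 mg.

1258 mg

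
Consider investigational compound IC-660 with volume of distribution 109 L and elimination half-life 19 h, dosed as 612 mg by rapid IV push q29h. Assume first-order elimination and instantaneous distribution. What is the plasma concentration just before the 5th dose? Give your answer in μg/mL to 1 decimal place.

f = (1/2)^(τ/t½) = (1/2)^(29/19) ≈ 0.3472.
C₀ = D/Vd = 612/109 ≈ 5.615 μg/mL.
Before the 5th dose, 4 doses have been given. Superposition: Cmin = C₀·(f + f² + … + f^4).
≈ 5.615 × (0.3472 + 0.1205 + 0.0419 + 0.0145) ≈ 5.615 × 0.5241 ≈ 2.943 μg/mL.

2.9 μg/mL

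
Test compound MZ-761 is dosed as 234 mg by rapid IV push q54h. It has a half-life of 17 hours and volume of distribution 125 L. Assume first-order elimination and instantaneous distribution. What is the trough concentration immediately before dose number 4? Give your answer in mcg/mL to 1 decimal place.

f = (1/2)^(τ/t½) = (1/2)^(54/17) ≈ 0.1106.
C₀ = D/Vd = 234/125 ≈ 1.872 mcg/mL.
Before the 4th dose, 3 doses have been given. Superposition: Cmin = C₀·(f + f² + … + f^3).
≈ 1.872 × (0.1106 + 0.0122 + 0.0014) ≈ 1.872 × 0.1242 ≈ 0.233 mcg/mL.

0.2 mcg/mL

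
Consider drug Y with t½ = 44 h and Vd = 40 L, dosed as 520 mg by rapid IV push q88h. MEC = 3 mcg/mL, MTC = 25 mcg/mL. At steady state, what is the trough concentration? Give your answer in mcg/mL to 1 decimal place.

The dosing interval is 2 half-lives, so f = 2^(−2) = 0.25.
Accumulation ratio R = 1/(1 − f) = 1/0.75 = 4/3.
Single-dose peak C₀ = D/Vd = 520/40 = 13 mcg/mL.
Steady-state peak Cmax,ss = C₀·R = 13 × 4/3 ≈ 17.333 mcg/mL.
Steady-state trough Cmin,ss = Cmax,ss·f ≈ 17.333 × 0.25 ≈ 4.333 mcg/mL.
Trough 4.3 mcg/mL vs MEC 3 mcg/mL: adequate.

4.3 mcg/mL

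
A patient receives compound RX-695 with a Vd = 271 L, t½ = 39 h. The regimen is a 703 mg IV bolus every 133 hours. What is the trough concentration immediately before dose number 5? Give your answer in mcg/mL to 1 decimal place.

f = (1/2)^(τ/t½) = (1/2)^(133/39) ≈ 0.0941.
C₀ = D/Vd = 703/271 ≈ 2.594 mcg/mL.
Before the 5th dose, 4 doses have been given. Superposition: Cmin = C₀·(f + f² + … + f^4).
≈ 2.594 × (0.0941 + 0.0089 + 0.0008 + 0.0001) ≈ 2.594 × 0.1039 ≈ 0.270 mcg/mL.

0.3 mcg/mL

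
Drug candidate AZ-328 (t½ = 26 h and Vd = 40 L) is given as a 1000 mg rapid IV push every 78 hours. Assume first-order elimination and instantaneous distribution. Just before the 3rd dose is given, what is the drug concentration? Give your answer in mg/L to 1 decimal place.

f = (1/2)^(τ/t½) = (1/2)^(78/26) ≈ 0.1250.
C₀ = D/Vd = 1000/40 ≈ 25.000 mg/L.
Before the 3rd dose, 2 doses have been given. Superposition: Cmin = C₀·(f + f²).
≈ 25.000 × (0.1250 + 0.0156) ≈ 25.000 × 0.1406 ≈ 3.515 mg/L.

3.5 mg/L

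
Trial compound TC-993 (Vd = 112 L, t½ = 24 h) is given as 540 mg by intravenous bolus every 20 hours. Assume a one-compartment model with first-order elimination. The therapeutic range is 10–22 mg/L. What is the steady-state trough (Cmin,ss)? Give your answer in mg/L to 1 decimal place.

Over one 20-h interval, 20/24 ≈ 0.83333 half-lives elapse, leaving f ≈ 0.5612 of each dose.
At steady state, accumulation factor R = 1/(1 − e^(−kτ)) ≈ 2.2789.
Single-dose peak C₀ = D/Vd = 540/112 ≈ 4.821 mg/L.
Cmax,ss = C₀/(1 − f) ≈ 4.821/0.4388 ≈ 10.987 mg/L.
One interval later, Cmin,ss = Cmax,ss·e^(−kτ) ≈ 10.987 × 0.5612 ≈ 6.166 mg/L.
Trough 6.2 mg/L vs MEC 10 mg/L: subtherapeutic.

6.2 mg/L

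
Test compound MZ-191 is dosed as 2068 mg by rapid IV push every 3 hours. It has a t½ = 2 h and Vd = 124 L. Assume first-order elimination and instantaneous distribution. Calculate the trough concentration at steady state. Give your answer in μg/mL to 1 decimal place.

k = ln2/t½ = ln2/2 ≈ 0.346574 h⁻¹; fraction remaining f = e^(−kτ) = e^(−0.346574×3) ≈ 0.3536.
Accumulation ratio R = 1/(1 − f) ≈ 1/0.6464 ≈ 1.5470.
Each bolus raises the concentration by D/Vd = 2068/124 ≈ 16.677 μg/mL.
Steady-state peak Cmax,ss = C₀·R ≈ 16.677 × 1.5470 ≈ 25.799 μg/mL.
One interval later, Cmin,ss = Cmax,ss·e^(−kτ) ≈ 25.799 × 0.3536 ≈ 9.123 μg/mL.

9.1 μg/mL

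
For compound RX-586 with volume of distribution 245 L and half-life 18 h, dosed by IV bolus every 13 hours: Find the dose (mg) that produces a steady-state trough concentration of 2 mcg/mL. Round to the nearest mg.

τ/t½ = 13/18 ≈ 0.72222, so f = (1/2)^(13/18) ≈ 0.606163.
Cmin,ss = (D/Vd)·f/(1−f), so D = Cmin,ss·Vd·(1−f)/f.
D = 2 × 245 × (1−f)/f ≈ 2 × 245 × 0.64972 ≈ 318.36 mg.

318 mg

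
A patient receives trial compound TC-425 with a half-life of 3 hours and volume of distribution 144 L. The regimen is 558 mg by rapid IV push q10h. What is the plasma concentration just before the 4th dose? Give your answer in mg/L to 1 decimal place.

f = (1/2)^(τ/t½) = (1/2)^(10/3) ≈ 0.0992.
C₀ = D/Vd = 558/144 ≈ 3.875 mg/L.
Before the 4th dose, 3 doses have been given. Superposition: Cmin = C₀·(f + f² + … + f^3).
≈ 3.875 × (0.0992 + 0.0098 + 0.0010) ≈ 3.875 × 0.1100 ≈ 0.426 mg/L.

0.4 mg/L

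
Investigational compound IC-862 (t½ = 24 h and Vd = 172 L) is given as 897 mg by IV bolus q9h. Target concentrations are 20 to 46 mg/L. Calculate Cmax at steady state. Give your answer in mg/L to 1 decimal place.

Over one 9-h interval, 9/24 ≈ 0.375 half-lives elapse, leaving f ≈ 0.7711 of each dose.
At steady state, accumulation factor R = 1/(1 − e^(−kτ)) ≈ 4.3687.
Single-dose peak C₀ = D/Vd = 897/172 ≈ 5.215 mg/L.
Steady-state peak Cmax,ss = C₀·R ≈ 5.215 × 4.3687 ≈ 22.783 mg/L.
Peak 22.8 mg/L vs MTC 46 mg/L: below toxic threshold.

22.8 mg/L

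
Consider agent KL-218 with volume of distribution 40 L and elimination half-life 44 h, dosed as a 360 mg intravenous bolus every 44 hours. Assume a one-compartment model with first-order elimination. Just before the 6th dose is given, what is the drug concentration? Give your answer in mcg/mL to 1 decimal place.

f = (1/2)^(τ/t½) = (1/2)^(44/44) ≈ 0.5000.
C₀ = D/Vd = 360/40 ≈ 9.000 mcg/mL.
Before the 6th dose, 5 doses have been given. Superposition: Cmin = C₀·(f + f² + … + f^5).
≈ 9.000 × (0.5000 + 0.2500 + 0.1250 + 0.0625 + 0.0313) ≈ 9.000 × 0.9688 ≈ 8.719 mcg/mL.

8.7 mcg/mL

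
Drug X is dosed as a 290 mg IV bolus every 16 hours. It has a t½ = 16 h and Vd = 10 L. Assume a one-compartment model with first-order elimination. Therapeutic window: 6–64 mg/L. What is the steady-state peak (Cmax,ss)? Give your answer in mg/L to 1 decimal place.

58.0 mg/L

τ = 16 h = 1 half-life, so f = (1/2)^1 = 0.5.
Accumulation ratio R = 1/(1 − f) = 1/0.5 = 2/1.
Single-dose peak C₀ = D/Vd = 290/10 = 29 mg/L.
Steady-state peak Cmax,ss = C₀·R = 29 × 2/1 ≈ 58.000 mg/L.
Peak 58.0 mg/L vs MTC 64 mg/L: below toxic threshold.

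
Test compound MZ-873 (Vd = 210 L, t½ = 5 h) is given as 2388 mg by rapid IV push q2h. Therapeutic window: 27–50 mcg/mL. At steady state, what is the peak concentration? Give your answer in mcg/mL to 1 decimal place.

τ/t½ = 2/5 ≈ 0.4, so fraction remaining f = (1/2)^(2/5) ≈ 0.7579.
At steady state, accumulation factor R = 1/(1 − e^(−kτ)) ≈ 4.1305.
Single-dose peak C₀ = D/Vd = 2388/210 ≈ 11.371 mcg/mL.
Steady-state peak Cmax,ss = C₀·R ≈ 11.371 × 4.1305 ≈ 46.968 mcg/mL.
Peak 47.0 mcg/mL vs MTC 50 mcg/mL: below toxic threshold.

47.0 mcg/mL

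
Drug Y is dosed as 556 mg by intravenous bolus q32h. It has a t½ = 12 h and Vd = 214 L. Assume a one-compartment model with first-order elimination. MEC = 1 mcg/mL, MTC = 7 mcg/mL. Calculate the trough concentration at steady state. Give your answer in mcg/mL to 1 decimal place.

0.5 mcg/mL

k = ln2/t½ = ln2/12 ≈ 0.057762 h⁻¹; fraction remaining f = e^(−kτ) = e^(−0.057762×32) ≈ 0.1575.
Single-dose peak C₀ = D/Vd = 556/214 ≈ 2.598 mcg/mL.
Steady-state trough Cmin,ss = C₀·f/(1−f) ≈ 2.598 × 0.1575/0.8425 ≈ 0.486 mcg/mL.
Trough 0.5 mcg/mL vs MEC 1 mcg/mL: subtherapeutic.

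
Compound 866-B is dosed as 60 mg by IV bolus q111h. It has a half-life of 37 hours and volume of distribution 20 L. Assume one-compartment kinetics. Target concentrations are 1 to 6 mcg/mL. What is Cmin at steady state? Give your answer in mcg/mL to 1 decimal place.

The dosing interval is 3 half-lives, so f = 2^(−3) = 0.125.
At steady state, R = 1/(1 − 0.125) = 8/7.
Single-dose peak C₀ = D/Vd = 60/20 = 3 mcg/mL.
Steady-state peak Cmax,ss = C₀·R = 3 × 8/7 ≈ 3.429 mcg/mL.
Steady-state trough Cmin,ss = Cmax,ss·f ≈ 3.429 × 0.125 ≈ 0.429 mcg/mL.
Trough 0.4 mcg/mL vs MEC 1 mcg/mL: subtherapeutic.

0.4 mcg/mL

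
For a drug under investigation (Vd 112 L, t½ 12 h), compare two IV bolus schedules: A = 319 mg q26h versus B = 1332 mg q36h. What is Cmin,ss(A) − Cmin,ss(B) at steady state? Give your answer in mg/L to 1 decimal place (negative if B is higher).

Regimen A: f = (1/2)^(26/12) ≈ 0.2227; Cmin,ss = (319/112)·f/(1−f) ≈ 0.816 mg/L.
Regimen B: f = (1/2)^(36/12) ≈ 0.1250; Cmin,ss = (1332/112)·f/(1−f) ≈ 1.699 mg/L.
Difference ≈ 0.816 − 1.699 ≈ -0.883 mg/L.

-0.9 mg/L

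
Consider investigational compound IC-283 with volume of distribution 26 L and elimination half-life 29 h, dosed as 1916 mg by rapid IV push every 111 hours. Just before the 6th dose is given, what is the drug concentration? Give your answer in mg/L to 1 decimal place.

5.6 mg/L

f = (1/2)^(τ/t½) = (1/2)^(111/29) ≈ 0.0704.
C₀ = D/Vd = 1916/26 ≈ 73.692 mg/L.
Before the 6th dose, 5 doses have been given. Superposition: Cmin = C₀·(f + f² + … + f^5).
≈ 73.692 × (0.0704 + 0.0050 + 0.0003 + 0.0000 + 0.0000) ≈ 73.692 × 0.0757 ≈ 5.578 mg/L.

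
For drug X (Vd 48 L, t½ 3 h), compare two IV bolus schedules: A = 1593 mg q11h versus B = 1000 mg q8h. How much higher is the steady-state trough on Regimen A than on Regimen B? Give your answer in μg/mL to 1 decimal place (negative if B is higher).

-1.1 μg/mL

Regimen A: f = (1/2)^(11/3) ≈ 0.0787; Cmin,ss = (1593/48)·f/(1−f) ≈ 2.835 μg/mL.
Regimen B: f = (1/2)^(8/3) ≈ 0.1575; Cmin,ss = (1000/48)·f/(1−f) ≈ 3.895 μg/mL.
Difference ≈ 2.835 − 3.895 ≈ -1.060 μg/mL.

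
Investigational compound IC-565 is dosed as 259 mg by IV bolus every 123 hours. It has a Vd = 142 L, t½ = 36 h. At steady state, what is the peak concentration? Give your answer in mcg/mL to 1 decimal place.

2.0 mcg/mL

Over one 123-h interval, 123/36 ≈ 3.4167 half-lives elapse, leaving f ≈ 0.0936 of each dose.
Accumulation ratio R = 1/(1 − f) ≈ 1/0.9064 ≈ 1.1033.
Each bolus raises the concentration by D/Vd = 259/142 ≈ 1.824 mcg/mL.
Cmax,ss = C₀/(1 − f) ≈ 1.824/0.9064 ≈ 2.012 mcg/mL.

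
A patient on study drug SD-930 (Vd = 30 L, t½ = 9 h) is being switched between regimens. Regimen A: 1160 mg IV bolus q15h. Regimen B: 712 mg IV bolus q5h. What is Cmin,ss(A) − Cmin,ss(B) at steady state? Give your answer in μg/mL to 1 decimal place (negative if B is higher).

Regimen A: f = (1/2)^(15/9) ≈ 0.3150; Cmin,ss = (1160/30)·f/(1−f) ≈ 17.781 μg/mL.
Regimen B: f = (1/2)^(5/9) ≈ 0.6804; Cmin,ss = (712/30)·f/(1−f) ≈ 50.526 μg/mL.
Difference ≈ 17.781 − 50.526 ≈ -32.745 μg/mL.

-32.7 μg/mL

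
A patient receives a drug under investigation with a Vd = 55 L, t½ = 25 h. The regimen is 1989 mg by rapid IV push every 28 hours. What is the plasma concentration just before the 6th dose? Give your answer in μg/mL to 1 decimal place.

30.2 μg/mL

f = (1/2)^(τ/t½) = (1/2)^(28/25) ≈ 0.4601.
C₀ = D/Vd = 1989/55 ≈ 36.164 μg/mL.
Before the 6th dose, 5 doses have been given. Superposition: Cmin = C₀·(f + f² + … + f^5).
≈ 36.164 × (0.4601 + 0.2117 + 0.0974 + 0.0448 + 0.0206) ≈ 36.164 × 0.8346 ≈ 30.182 μg/mL.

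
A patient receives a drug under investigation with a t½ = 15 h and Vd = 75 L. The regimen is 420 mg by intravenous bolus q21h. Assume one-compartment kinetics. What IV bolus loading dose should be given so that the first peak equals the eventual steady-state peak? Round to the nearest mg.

676 mg

f = (1/2)^(21/15) ≈ 0.378929; accumulation ratio R = 1/(1−f) ≈ 1.61012.
Loading dose to hit Cmax,ss on first dose: D_load = D_maint·R ≈ 420 × 1.61012 ≈ 676.25 mg.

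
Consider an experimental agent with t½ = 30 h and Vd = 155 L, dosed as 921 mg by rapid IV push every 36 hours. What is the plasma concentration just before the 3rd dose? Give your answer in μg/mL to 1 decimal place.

f = (1/2)^(τ/t½) = (1/2)^(36/30) ≈ 0.4353.
C₀ = D/Vd = 921/155 ≈ 5.942 μg/mL.
Before the 3rd dose, 2 doses have been given. Superposition: Cmin = C₀·(f + f²).
≈ 5.942 × (0.4353 + 0.1895) ≈ 5.942 × 0.6248 ≈ 3.713 μg/mL.

3.7 μg/mL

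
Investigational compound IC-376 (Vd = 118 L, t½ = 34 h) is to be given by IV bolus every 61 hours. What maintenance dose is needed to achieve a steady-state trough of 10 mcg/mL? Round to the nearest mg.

τ/t½ = 61/34 ≈ 1.7941, so f = (1/2)^(61/34) ≈ 0.288348.
Cmin,ss = (D/Vd)·f/(1−f), so D = Cmin,ss·Vd·(1−f)/f.
D = 10 × 118 × (1−f)/f ≈ 10 × 118 × 2.46803 ≈ 2912.28 mg.

2912 mg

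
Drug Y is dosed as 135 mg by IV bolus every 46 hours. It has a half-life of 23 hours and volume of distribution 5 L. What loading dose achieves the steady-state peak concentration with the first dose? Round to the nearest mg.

f = (1/2)^(46/23) ≈ 0.250000; accumulation ratio R = 1/(1−f) ≈ 1.33333.
Loading dose to hit Cmax,ss on first dose: D_load = D_maint·R ≈ 135 × 1.33333 ≈ 180.00 mg.

180 mg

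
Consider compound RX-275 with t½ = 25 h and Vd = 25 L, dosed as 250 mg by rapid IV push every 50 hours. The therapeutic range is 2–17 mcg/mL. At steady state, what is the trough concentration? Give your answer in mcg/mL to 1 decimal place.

3.3 mcg/mL

τ = 50 h = 2 half-lives, so f = (1/2)^2 = 0.25.
At steady state, R = 1/(1 − 0.25) = 4/3.
Single-dose peak C₀ = D/Vd = 250/25 = 10 mcg/mL.
Steady-state peak Cmax,ss = C₀·R = 10 × 4/3 ≈ 13.333 mcg/mL.
Steady-state trough Cmin,ss = Cmax,ss·f ≈ 13.333 × 0.25 ≈ 3.333 mcg/mL.
Trough 3.3 mcg/mL vs MEC 2 mcg/mL: adequate.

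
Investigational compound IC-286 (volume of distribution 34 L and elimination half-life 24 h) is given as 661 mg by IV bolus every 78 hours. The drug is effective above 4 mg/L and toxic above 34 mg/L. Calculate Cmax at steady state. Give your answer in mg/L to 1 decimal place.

21.7 mg/L

Over one 78-h interval, 78/24 ≈ 3.25 half-lives elapse, leaving f ≈ 0.1051 of each dose.
Accumulation ratio R = 1/(1 − f) ≈ 1/0.8949 ≈ 1.1174.
Each bolus raises the concentration by D/Vd = 661/34 ≈ 19.441 mg/L.
Steady-state peak Cmax,ss = C₀·R ≈ 19.441 × 1.1174 ≈ 21.723 mg/L.
Peak 21.7 mg/L vs MTC 34 mg/L: below toxic threshold.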